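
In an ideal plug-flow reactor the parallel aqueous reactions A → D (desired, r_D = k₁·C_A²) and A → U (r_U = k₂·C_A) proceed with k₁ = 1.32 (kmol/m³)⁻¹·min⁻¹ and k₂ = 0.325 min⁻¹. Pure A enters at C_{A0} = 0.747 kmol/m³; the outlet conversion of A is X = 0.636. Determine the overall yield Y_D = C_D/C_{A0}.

0.422

C_A = C_{A0}(1−X) = 0.2719 kmol/m³.
Along a PFR/batch, dC_U/dC_A = −r_U/(r_D+r_U) = −k₂/(k₂+k₁·C_A).
Integrating from C_{A0} to C_A: C_U = (0.325/1.32)·ln[(0.325+1.32·0.747)/(0.325+1.32·0.272)] = 0.2462·ln(1.311/0.6839) = 0.1602 kmol/m³.
Then C_D = (C_{A0}−C_A) − C_U = 0.4751 − 0.1602 = 0.3149 kmol/m³.
Y_D = C_D/C_{A0} = 0.3149/0.747 = 0.422.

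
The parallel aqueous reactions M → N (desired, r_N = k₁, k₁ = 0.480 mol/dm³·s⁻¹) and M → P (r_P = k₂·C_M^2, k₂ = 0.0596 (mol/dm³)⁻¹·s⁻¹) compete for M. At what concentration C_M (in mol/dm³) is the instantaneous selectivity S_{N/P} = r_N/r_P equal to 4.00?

1.42 mol/dm³

S_{N/P} = (k₁/k₂)·C_M^-2 ⇒ C_M = (S·k₂/k₁)^(-0.5).
= (4.00×0.0596/0.480)^(-0.5) = (0.4967)^(-0.5) = 1.42 mol/dm³.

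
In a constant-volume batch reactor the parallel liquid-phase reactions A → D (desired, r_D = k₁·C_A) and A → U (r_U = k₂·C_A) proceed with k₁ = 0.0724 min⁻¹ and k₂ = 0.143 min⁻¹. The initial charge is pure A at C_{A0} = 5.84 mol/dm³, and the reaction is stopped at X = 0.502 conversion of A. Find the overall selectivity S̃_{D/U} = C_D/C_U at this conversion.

C_A = C_{A0}(1−X) = 2.908 mol/dm³.
Both paths are first order in A, so the instantaneous fraction to D is constant: dC_D/d(−C_A) = k₁/(k₁+k₂) = 0.3361.
C_D = 0.3361·(C_{A0}−C_A) = 0.3361×2.932 = 0.985 mol/dm³.
C_U = (C_{A0}−C_A)−C_D = 1.946 mol/dm³; S̃_{D/U} = 0.9854/1.946 = 0.506.

0.506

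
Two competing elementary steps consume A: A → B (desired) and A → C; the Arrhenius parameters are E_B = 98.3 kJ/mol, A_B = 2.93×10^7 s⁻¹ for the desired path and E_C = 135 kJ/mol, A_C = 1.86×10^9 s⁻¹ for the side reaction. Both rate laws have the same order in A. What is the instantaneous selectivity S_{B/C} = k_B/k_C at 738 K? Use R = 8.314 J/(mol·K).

k_B/k_C = (A_B/A_C)·exp[−(E_B−E_C)/(RT)] = (A_B/A_C)·exp[(E_C−E_B)/(RT)].
(E_C−E_B)/(RT) = (135−98.3)×10³/(8.314×738) = 36700/6136 = 5.981.
k_B/k_C = (2.93×10^7/1.86×10^9)·exp(5.981) = 0.01575 × 396.0 = 6.24.
Since E_B < E_C, lowering the temperature improves selectivity toward B.

6.24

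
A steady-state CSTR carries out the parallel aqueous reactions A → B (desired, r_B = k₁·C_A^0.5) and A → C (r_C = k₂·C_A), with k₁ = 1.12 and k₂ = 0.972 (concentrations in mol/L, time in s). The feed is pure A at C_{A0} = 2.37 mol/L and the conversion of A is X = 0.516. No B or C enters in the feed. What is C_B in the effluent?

0.634 mol/L

Exit C_A = C_{A0}(1−X) = 2.37×0.484 = 1.147 mol/L.
In a CSTR the entire volume is at exit conditions, so r_B = 1.12×1.147^0.5 = 1.200 and r_C = 0.972×1.147 = 1.115.
Fraction of consumed A going to B: r_B/(r_B+r_C) = 0.5183.
C_B = 0.5183·C_{A0}·X = 0.5183×2.37×0.516 = 0.634 mol/L.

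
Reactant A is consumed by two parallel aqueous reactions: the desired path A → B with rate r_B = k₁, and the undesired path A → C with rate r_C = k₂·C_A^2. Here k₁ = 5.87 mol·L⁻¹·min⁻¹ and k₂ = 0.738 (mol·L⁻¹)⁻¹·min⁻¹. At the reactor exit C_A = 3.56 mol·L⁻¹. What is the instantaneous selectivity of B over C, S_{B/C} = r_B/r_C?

S_{B/C} = r_B/r_C = (k₁)/(k₂·C_A^2) = (k₁/k₂)·C_A^-2.
= (5.87) / (0.738×3.560^2) = 5.870/9.353 = 0.628.

0.628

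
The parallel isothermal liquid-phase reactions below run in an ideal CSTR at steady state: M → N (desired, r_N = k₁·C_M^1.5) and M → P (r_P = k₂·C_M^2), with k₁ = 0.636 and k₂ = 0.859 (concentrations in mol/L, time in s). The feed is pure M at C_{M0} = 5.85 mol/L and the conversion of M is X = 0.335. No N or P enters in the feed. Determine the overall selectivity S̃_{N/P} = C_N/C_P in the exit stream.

0.375

Exit C_M = C_{M0}(1−X) = 5.85×0.665 = 3.890 mol/L.
In a CSTR the entire volume is at exit conditions, so r_N = 0.636×3.890^1.5 = 4.880 and r_P = 0.859×3.890^2 = 13.00.
Overall selectivity = C_N/C_P = r_Nτ/(r_Pτ) = r_N/r_P = 0.375.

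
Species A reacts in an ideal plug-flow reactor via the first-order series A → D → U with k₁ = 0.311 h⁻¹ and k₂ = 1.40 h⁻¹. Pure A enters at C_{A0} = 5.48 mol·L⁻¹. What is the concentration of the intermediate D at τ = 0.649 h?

Solving the coupled first-order balances gives C_D(τ) = [k₁/(k₂−k₁)]·C_{A0}·(e^(−k₁τ) − e^(−k₂τ)).
e^(−k₁τ) = e^(−0.311×0.649) = e^(−0.2018) = 0.8172; e^(−k₂τ) = e^(−0.9086) = 0.4031.
C_D = 0.311×5.48/(1.40−0.311) × (0.8172−0.4031) = 1.565×0.4141 = 0.6481 mol·L⁻¹.

0.648 mol·L⁻¹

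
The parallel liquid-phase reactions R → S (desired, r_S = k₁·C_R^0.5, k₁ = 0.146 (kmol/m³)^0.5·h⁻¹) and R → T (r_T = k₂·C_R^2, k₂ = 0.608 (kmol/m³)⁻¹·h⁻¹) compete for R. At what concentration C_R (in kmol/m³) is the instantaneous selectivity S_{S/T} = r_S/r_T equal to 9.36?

S_{S/T} = (k₁/k₂)·C_R^-1.5 ⇒ C_R = (S·k₂/k₁)^(1/(-1.5)).
= (9.36×0.608/0.146)^(-0.6667) = (38.98)^(-0.6667) = 0.0870 kmol/m³.

0.0870 kmol/m³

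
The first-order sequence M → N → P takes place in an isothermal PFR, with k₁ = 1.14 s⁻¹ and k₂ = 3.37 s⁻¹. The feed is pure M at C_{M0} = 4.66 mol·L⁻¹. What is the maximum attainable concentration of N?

Evaluating C_N at τ_opt = ln(k₂/k₁)/(k₂−k₁) gives C_{N,max}/C_{M0} = (k₁/k₂)^[k₂/(k₂−k₁)].
= (1.14/3.37)^(3.37/(3.37−1.14)) = (0.3383)^(1.511) = 0.1944.
C_{N,max} = 0.1944×4.66 = 0.906 mol·L⁻¹.

0.906 mol·L⁻¹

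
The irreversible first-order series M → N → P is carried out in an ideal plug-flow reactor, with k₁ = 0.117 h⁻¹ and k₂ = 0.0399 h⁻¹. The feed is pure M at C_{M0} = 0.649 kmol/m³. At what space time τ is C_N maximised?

14.0 h

The intermediate peaks when r₁ = r₂, i.e. k₁e^(−k₁τ) = k₂e^(−k₂τ), giving τ_opt = ln(k₂/k₁)/(k₂−k₁).
= ln(0.0399/0.117)/(0.0399−0.117) = ln(0.3410)/-0.07710 = -1.076/-0.07710 = 14.0 h.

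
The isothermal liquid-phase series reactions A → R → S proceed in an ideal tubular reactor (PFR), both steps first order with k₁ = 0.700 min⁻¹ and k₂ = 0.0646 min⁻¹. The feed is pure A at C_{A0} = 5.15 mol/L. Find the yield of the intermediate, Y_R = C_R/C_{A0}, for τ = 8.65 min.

For first-order series with pure A initially, C_R(τ) = k₁C_{A0}/(k₂−k₁)·(e^(−k₁τ) − e^(−k₂τ)).
e^(−k₁τ) = e^(−0.700×8.65) = e^(−6.055) = 0.002346; e^(−k₂τ) = e^(−0.5588) = 0.5719.
C_R = 0.700×5.15/(0.0646−0.700) × (0.002346−0.5719) = (-5.674)×(-0.5696) = 3.231 mol/L.
Y_R = C_R/C_{A0} = 3.231/5.15 = 0.627.

0.627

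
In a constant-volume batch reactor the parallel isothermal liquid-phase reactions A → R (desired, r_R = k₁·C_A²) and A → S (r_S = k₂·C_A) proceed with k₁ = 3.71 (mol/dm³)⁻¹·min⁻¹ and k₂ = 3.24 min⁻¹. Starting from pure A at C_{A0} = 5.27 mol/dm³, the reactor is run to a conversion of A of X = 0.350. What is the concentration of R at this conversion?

1.53 mol/dm³

C_A = C_{A0}(1−X) = 3.425 mol/dm³.
Along a PFR/batch, dC_S/dC_A = −r_S/(r_R+r_S) = −k₂/(k₂+k₁·C_A).
Integrating from C_{A0} to C_A: C_S = (3.24/3.71)·ln[(3.24+3.71·5.27)/(3.24+3.71·3.43)] = 0.8733·ln(22.79/15.95) = 0.3118 mol/dm³.
Then C_R = (C_{A0}−C_A) − C_S = 1.844 − 0.3118 = 1.533 mol/dm³.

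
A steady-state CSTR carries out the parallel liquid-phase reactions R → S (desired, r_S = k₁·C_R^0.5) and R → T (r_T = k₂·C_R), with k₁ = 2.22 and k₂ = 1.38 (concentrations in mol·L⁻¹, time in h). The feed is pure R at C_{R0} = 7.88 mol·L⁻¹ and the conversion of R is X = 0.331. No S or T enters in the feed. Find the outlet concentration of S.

Exit C_R = C_{R0}(1−X) = 7.88×0.669 = 5.272 mol·L⁻¹.
In a CSTR the entire volume is at exit conditions, so r_S = 2.22×5.272^0.5 = 5.097 and r_T = 1.38×5.272 = 7.275.
Fraction of consumed R going to S: r_S/(r_S+r_T) = 0.4120.
C_S = 0.4120·C_{R0}·X = 0.4120×7.88×0.331 = 1.07 mol·L⁻¹.

1.07 mol·L⁻¹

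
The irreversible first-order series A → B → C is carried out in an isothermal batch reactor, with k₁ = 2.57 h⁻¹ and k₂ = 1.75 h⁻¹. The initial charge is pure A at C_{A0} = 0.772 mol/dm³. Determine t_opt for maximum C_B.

0.469 h

Setting dC_B/dt = 0 gives t_opt = ln(k₂/k₁)/(k₂−k₁).
= ln(1.75/2.57)/(1.75−2.57) = ln(0.6809)/-0.8200 = -0.3843/-0.8200 = 0.469 h.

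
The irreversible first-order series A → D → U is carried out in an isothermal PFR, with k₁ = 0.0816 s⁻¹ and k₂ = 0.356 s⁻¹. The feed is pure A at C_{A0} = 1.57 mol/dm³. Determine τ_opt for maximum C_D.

5.37 s

The intermediate peaks when r₁ = r₂, i.e. k₁e^(−k₁τ) = k₂e^(−k₂τ), giving τ_opt = ln(k₂/k₁)/(k₂−k₁).
= ln(0.356/0.0816)/(0.356−0.0816) = ln(4.363)/0.2744 = 1.473/0.2744 = 5.37 s.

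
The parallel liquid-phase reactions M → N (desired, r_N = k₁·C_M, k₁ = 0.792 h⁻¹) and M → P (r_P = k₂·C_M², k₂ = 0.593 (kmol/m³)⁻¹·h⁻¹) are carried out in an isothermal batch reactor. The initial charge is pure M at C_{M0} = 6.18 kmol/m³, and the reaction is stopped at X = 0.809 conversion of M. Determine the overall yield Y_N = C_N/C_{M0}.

0.236

C_M = C_{M0}(1−X) = 1.180 kmol/m³.
Along a PFR/batch, dC_N/dC_M = −r_N/(r_N+r_P) = −k₁/(k₁+k₂·C_M).
Integrating from C_{M0} to C_M: C_N = (0.792/0.593)·ln[(0.792+0.593·6.18)/(0.792+0.593·1.18)] = 1.336·ln(4.457/1.492) = 1.462 kmol/m³.
Y_N = C_N/C_{M0} = 1.462/6.18 = 0.236.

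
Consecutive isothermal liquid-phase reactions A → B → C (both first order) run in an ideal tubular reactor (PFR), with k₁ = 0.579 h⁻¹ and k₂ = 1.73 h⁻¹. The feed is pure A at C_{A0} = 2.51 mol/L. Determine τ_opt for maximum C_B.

0.951 h

The intermediate peaks when r₁ = r₂, i.e. k₁e^(−k₁τ) = k₂e^(−k₂τ), giving τ_opt = ln(k₂/k₁)/(k₂−k₁).
= ln(1.73/0.579)/(1.73−0.579) = ln(2.988)/1.151 = 1.095/1.151 = 0.951 h.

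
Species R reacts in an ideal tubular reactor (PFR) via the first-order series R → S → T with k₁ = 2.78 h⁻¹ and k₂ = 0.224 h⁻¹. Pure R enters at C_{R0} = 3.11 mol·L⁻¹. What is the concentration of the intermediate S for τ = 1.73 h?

Solving the coupled first-order balances gives C_S(τ) = [k₁/(k₂−k₁)]·C_{R0}·(e^(−k₁τ) − e^(−k₂τ)).
e^(−k₁τ) = e^(−2.78×1.73) = e^(−4.809) = 0.008153; e^(−k₂τ) = e^(−0.3875) = 0.6787.
C_S = 2.78×3.11/(0.224−2.78) × (0.008153−0.6787) = (-3.383)×(-0.6706) = 2.268 mol·L⁻¹.

2.27 mol·L⁻¹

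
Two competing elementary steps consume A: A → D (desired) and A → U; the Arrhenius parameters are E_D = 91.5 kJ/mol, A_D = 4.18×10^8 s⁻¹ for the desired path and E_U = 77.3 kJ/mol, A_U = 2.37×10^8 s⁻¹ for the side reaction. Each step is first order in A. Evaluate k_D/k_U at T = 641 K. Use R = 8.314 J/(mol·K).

With equal orders, S_{D/U} = k_D/k_U = (A_D/A_U)·exp[(E_U−E_D)/(RT)].
(E_U−E_D)/(RT) = (77.3−91.5)×10³/(8.314×641) = -14200/5329 = -2.665.
k_D/k_U = (4.18×10^8/2.37×10^8)·exp(-2.665) = 1.764 × 0.06963 = 0.123.
Since E_D > E_U, raising the temperature improves selectivity toward D.

0.123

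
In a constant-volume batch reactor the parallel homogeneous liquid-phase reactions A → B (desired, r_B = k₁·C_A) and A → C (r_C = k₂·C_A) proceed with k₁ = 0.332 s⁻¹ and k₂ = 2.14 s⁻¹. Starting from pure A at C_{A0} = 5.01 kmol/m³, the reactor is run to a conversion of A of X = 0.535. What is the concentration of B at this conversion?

0.360 kmol/m³

C_A = C_{A0}(1−X) = 2.330 kmol/m³.
Both paths are first order in A, so the instantaneous fraction to B is constant: dC_B/d(−C_A) = k₁/(k₁+k₂) = 0.1343.
C_B = 0.1343·(C_{A0}−C_A) = 0.1343×2.680 = 0.360 kmol/m³.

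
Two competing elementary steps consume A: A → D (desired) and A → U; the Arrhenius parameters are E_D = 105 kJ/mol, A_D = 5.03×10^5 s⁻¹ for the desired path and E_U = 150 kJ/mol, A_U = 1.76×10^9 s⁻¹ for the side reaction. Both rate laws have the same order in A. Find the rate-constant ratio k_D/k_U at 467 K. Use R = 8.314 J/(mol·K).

k_D/k_U = (A_D/A_U)·exp[−(E_D−E_U)/(RT)] = (A_D/A_U)·exp[(E_U−E_D)/(RT)].
(E_U−E_D)/(RT) = (150−105)×10³/(8.314×467) = 45000/3883 = 11.59.
k_D/k_U = (5.03×10^5/1.76×10^9)·exp(11.59) = 2.858×10^-4 × 1.080×10^5 = 30.9.

30.9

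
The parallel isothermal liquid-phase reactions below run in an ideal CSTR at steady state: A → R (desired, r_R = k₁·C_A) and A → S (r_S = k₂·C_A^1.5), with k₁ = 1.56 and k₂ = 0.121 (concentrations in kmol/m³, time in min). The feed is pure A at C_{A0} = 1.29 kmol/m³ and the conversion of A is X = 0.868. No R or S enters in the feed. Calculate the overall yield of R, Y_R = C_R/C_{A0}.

Exit C_A = C_{A0}(1−X) = 1.29×0.132 = 0.1703 kmol/m³.
Rates in a CSTR are evaluated at the outlet concentration: r_R = 1.56×0.1703 = 0.2656, r_S = 0.121×0.1703^1.5 = 0.008502.
Fraction of consumed A going to R: r_R/(r_R+r_S) = 0.9690.
C_R = 0.9690·C_{A0}·X = 0.9690×1.29×0.868 = 1.08 kmol/m³; Y_R = C_R/C_{A0} = 0.841.

0.841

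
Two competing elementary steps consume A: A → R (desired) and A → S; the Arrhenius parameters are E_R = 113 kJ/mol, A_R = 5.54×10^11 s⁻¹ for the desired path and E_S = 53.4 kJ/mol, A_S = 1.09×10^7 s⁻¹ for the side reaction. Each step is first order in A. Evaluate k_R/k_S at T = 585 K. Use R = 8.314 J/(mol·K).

0.242

With equal orders, S_{R/S} = k_R/k_S = (A_R/A_S)·exp[(E_S−E_R)/(RT)].
(E_S−E_R)/(RT) = (53.4−113)×10³/(8.314×585) = -59600/4864 = -12.25.
k_R/k_S = (5.54×10^11/1.09×10^7)·exp(-12.25) = 50826 × 4.766×10^-6 = 0.242.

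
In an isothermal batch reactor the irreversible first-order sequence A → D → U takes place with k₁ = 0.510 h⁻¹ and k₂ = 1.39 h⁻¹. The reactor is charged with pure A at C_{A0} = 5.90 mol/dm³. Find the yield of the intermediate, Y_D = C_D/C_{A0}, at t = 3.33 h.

The intermediate concentration in a first-order A→B→C sequence is C_D = k₁C_{A0}(e^(−k₁t) − e^(−k₂t))/(k₂−k₁).
e^(−k₁t) = e^(−0.510×3.33) = e^(−1.698) = 0.1830; e^(−k₂t) = e^(−4.629) = 0.009767.
C_D = 0.510×5.90/(1.39−0.510) × (0.1830−0.009767) = 3.419×0.1732 = 0.5923 mol/dm³.
Y_D = C_D/C_{A0} = 0.5923/5.90 = 0.100.

0.100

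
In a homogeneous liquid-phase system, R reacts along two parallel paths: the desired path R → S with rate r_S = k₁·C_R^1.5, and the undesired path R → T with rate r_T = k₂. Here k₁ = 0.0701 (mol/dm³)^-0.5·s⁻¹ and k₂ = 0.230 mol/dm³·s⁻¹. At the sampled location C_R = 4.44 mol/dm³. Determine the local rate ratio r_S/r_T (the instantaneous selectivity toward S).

2.85

S_{S/T} = r_S/r_T = (k₁·C_R^1.5)/(k₂) = (k₁/k₂)·C_R^1.5.
= (0.0701×4.440^1.5) / (0.230) = 0.6558/0.2300 = 2.85.
Since the desired path is higher order in R, keeping C_R high (PFR or concentrated feed) favours S.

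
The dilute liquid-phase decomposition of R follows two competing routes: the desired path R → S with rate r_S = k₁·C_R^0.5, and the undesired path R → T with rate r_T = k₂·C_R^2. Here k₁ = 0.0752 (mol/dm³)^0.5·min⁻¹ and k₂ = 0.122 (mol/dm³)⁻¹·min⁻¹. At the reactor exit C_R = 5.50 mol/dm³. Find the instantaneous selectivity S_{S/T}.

S_{S/T} = r_S/r_T = (k₁·C_R^0.5)/(k₂·C_R^2) = (k₁/k₂)·C_R^-1.5.
= (0.0752×5.500^0.5) / (0.122×5.500^2) = 0.1764/3.691 = 0.0478.
The undesired path is higher order in R, so low C_R (CSTR or dilute feed) favours S.

0.0478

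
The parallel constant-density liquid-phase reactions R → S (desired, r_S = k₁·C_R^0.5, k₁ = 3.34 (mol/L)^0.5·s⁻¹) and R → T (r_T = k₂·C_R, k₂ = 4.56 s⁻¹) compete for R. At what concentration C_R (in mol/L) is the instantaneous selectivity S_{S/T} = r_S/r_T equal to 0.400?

3.35 mol/L

S_{S/T} = (k₁/k₂)·C_R^-0.5 ⇒ C_R = (S·k₂/k₁)^(-2).
= (0.400×4.56/3.34)^(-2) = (0.5461)^(-2) = 3.35 mol/L.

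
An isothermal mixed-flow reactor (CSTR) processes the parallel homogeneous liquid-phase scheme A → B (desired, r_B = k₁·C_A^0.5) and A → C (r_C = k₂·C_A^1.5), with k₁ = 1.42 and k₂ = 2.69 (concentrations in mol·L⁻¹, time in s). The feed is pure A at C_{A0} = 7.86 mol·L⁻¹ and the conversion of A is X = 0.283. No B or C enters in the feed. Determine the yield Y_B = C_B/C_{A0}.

0.0242

Exit C_A = C_{A0}(1−X) = 7.86×0.717 = 5.636 mol·L⁻¹.
A CSTR operates uniformly at the exit composition, giving r_B = 3.371 and r_C = 35.99 (each k·C_A^n at C_A = 5.636).
Fraction of consumed A going to B: r_B/(r_B+r_C) = 0.08565.
C_B = 0.08565·C_{A0}·X = 0.08565×7.86×0.283 = 0.191 mol·L⁻¹; Y_B = C_B/C_{A0} = 0.0242.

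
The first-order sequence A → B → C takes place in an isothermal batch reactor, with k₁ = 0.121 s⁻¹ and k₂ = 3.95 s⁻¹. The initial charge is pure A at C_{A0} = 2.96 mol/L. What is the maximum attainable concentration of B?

0.0812 mol/L

At the optimum, C_{B,max}/C_{A0} = (k₁/k₂)^[k₂/(k₂−k₁)].
= (0.121/3.95)^(3.95/(3.95−0.121)) = (0.03063)^(1.032) = 0.02744.
C_{B,max} = 0.02744×2.96 = 0.0812 mol/L.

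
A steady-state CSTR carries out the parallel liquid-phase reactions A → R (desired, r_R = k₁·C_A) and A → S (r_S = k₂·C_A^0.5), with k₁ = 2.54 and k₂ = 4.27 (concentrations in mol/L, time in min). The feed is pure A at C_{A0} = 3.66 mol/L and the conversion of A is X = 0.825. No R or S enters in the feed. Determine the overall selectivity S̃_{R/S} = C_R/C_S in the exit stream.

0.476

Exit C_A = C_{A0}(1−X) = 3.66×0.175 = 0.6405 mol/L.
Rates in a CSTR are evaluated at the outlet concentration: r_R = 2.54×0.6405 = 1.627, r_S = 4.27×0.6405^0.5 = 3.417.
Overall selectivity = C_R/C_S = r_Rτ/(r_Sτ) = r_R/r_S = 0.476.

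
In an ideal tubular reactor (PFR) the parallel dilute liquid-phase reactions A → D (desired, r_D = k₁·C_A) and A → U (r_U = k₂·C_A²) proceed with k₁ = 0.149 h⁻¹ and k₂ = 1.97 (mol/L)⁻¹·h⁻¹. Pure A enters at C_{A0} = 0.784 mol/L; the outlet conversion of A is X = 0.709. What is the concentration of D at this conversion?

C_A = C_{A0}(1−X) = 0.2281 mol/L.
Along a PFR/batch, dC_D/dC_A = −r_D/(r_D+r_U) = −k₁/(k₁+k₂·C_A).
Integrating from C_{A0} to C_A: C_D = (0.149/1.97)·ln[(0.149+1.97·0.784)/(0.149+1.97·0.228)] = 0.07563·ln(1.693/0.5984) = 0.07868 mol/L.

0.0787 mol/L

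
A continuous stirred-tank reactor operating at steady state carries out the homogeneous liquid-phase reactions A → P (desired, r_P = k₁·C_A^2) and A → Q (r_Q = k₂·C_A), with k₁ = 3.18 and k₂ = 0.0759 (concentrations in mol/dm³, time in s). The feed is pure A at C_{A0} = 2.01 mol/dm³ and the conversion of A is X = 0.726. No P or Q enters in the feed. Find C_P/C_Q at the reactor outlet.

23.1

Exit C_A = C_{A0}(1−X) = 2.01×0.274 = 0.5507 mol/dm³.
In a CSTR the entire volume is at exit conditions, so r_P = 3.18×0.5507^2 = 0.9645 and r_Q = 0.0759×0.5507 = 0.04180.
Overall selectivity = C_P/C_Q = r_Pτ/(r_Qτ) = r_P/r_Q = 23.1.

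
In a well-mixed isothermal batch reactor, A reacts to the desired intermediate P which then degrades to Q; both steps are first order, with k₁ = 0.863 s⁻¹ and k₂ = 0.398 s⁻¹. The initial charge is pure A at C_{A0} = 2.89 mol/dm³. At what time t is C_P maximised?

1.66 s

Setting dC_P/dt = 0 gives t_opt = ln(k₂/k₁)/(k₂−k₁).
= ln(0.398/0.863)/(0.398−0.863) = ln(0.4612)/-0.4650 = -0.7740/-0.4650 = 1.66 s.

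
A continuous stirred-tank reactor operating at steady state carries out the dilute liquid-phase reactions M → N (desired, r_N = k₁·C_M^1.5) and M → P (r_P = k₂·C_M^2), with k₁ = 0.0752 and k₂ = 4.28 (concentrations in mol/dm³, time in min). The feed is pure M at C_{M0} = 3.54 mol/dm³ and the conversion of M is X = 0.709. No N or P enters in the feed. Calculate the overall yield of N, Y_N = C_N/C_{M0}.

Exit C_M = C_{M0}(1−X) = 3.54×0.291 = 1.030 mol/dm³.
A CSTR operates uniformly at the exit composition, giving r_N = 0.07863 and r_P = 4.542 (each k·C_M^n at C_M = 1.030).
Fraction of consumed M going to N: r_N/(r_N+r_P) = 0.01702.
C_N = 0.01702·C_{M0}·X = 0.01702×3.54×0.709 = 0.0427 mol/dm³; Y_N = C_N/C_{M0} = 0.0121.

0.0121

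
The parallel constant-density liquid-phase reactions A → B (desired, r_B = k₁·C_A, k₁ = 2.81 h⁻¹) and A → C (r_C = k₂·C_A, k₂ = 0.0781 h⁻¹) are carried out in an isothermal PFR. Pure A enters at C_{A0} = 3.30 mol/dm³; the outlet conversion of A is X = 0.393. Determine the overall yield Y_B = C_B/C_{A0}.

0.382

C_A = C_{A0}(1−X) = 2.003 mol/dm³.
Both paths are first order in A, so the instantaneous fraction to B is constant: dC_B/d(−C_A) = k₁/(k₁+k₂) = 0.9730.
C_B = 0.9730·(C_{A0}−C_A) = 0.9730×1.297 = 1.26 mol/dm³.
Y_B = C_B/C_{A0} = 1.262/3.30 = 0.382.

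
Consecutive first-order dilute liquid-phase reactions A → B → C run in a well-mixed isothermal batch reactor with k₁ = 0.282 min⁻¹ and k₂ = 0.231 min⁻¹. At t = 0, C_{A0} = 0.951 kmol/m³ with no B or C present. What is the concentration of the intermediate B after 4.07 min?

0.385 kmol/m³

Solving the coupled first-order balances gives C_B(t) = [k₁/(k₂−k₁)]·C_{A0}·(e^(−k₁t) − e^(−k₂t)).
e^(−k₁t) = e^(−0.282×4.07) = e^(−1.148) = 0.3174; e^(−k₂t) = e^(−0.9402) = 0.3906.
C_B = 0.282×0.951/(0.231−0.282) × (0.3174−0.3906) = (-5.258)×(-0.07321) = 0.3850 kmol/m³.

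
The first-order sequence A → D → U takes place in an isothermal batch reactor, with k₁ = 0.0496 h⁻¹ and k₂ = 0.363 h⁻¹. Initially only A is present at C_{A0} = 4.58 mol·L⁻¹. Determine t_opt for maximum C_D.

Setting dC_D/dt = 0 gives t_opt = ln(k₂/k₁)/(k₂−k₁).
= ln(0.363/0.0496)/(0.363−0.0496) = ln(7.319)/0.3134 = 1.990/0.3134 = 6.35 h.

6.35 h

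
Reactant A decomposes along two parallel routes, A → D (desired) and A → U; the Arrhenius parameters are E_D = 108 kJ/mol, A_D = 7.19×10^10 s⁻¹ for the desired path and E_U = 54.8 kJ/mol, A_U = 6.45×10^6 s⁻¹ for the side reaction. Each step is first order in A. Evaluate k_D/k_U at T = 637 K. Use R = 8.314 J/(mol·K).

With equal orders, S_{D/U} = k_D/k_U = (A_D/A_U)·exp[(E_U−E_D)/(RT)].
(E_U−E_D)/(RT) = (54.8−108)×10³/(8.314×637) = -53200/5296 = -10.05.
k_D/k_U = (7.19×10^10/6.45×10^6)·exp(-10.05) = 11147 × 4.339×10^-5 = 0.484.

0.484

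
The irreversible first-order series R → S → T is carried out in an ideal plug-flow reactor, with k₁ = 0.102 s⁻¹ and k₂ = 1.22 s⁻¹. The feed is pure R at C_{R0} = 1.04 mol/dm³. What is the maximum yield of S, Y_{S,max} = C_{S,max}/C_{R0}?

0.0667

At the optimum, C_{S,max}/C_{R0} = (k₁/k₂)^[k₂/(k₂−k₁)].
= (0.102/1.22)^(1.22/(1.22−0.102)) = (0.08361)^(1.091) = 0.06667.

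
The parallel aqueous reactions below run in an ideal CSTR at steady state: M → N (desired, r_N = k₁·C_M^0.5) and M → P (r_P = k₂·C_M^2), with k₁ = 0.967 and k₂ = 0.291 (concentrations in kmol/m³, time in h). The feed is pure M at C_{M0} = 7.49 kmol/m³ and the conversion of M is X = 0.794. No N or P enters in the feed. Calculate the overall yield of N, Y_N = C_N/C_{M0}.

Exit C_M = C_{M0}(1−X) = 7.49×0.206 = 1.543 kmol/m³.
In a CSTR the entire volume is at exit conditions, so r_N = 0.967×1.543^0.5 = 1.201 and r_P = 0.291×1.543^2 = 0.6928.
Fraction of consumed M going to N: r_N/(r_N+r_P) = 0.6342.
C_N = 0.6342·C_{M0}·X = 0.6342×7.49×0.794 = 3.77 kmol/m³; Y_N = C_N/C_{M0} = 0.504.

0.504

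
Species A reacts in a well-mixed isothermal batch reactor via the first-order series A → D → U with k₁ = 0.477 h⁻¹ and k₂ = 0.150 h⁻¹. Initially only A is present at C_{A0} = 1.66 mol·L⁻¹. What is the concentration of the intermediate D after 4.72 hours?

0.938 mol·L⁻¹

For first-order series with pure A initially, C_D(t) = k₁C_{A0}/(k₂−k₁)·(e^(−k₁t) − e^(−k₂t)).
e^(−k₁t) = e^(−0.477×4.72) = e^(−2.251) = 0.1052; e^(−k₂t) = e^(−0.7080) = 0.4926.
C_D = 0.477×1.66/(0.150−0.477) × (0.1052−0.4926) = (-2.421)×(-0.3874) = 0.9380 mol·L⁻¹.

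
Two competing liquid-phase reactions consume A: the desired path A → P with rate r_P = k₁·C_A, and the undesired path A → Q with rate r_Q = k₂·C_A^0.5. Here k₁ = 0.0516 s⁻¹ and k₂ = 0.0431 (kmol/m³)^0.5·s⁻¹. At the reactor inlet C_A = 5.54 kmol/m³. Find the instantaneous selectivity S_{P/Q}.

S_{P/Q} = r_P/r_Q = (k₁·C_A)/(k₂·C_A^0.5) = (k₁/k₂)·C_A^0.5.
= (0.0516×5.540) / (0.0431×5.540^0.5) = 0.2859/0.1014 = 2.82.
Since the desired path is higher order in A, keeping C_A high (PFR or concentrated feed) favours P.

2.82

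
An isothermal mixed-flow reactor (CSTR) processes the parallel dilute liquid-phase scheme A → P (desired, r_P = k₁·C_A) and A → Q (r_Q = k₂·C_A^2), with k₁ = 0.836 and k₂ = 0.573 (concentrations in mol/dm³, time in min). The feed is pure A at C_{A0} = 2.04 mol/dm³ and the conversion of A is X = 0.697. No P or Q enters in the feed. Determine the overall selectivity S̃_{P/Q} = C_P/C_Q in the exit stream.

2.36

Exit C_A = C_{A0}(1−X) = 2.04×0.303 = 0.6181 mol/dm³.
In a CSTR the entire volume is at exit conditions, so r_P = 0.836×0.6181 = 0.5167 and r_Q = 0.573×0.6181^2 = 0.2189.
Overall selectivity = C_P/C_Q = r_Pτ/(r_Qτ) = r_P/r_Q = 2.36.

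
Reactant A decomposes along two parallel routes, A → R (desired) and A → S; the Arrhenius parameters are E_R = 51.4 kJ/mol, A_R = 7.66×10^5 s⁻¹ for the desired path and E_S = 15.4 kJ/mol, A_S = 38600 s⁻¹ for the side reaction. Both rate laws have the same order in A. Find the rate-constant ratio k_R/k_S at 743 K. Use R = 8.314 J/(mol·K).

Since both paths have the same order in A, the concentration cancels and S_{R/S} = k_R/k_S = (A_R/A_S)·exp[(E_S−E_R)/(RT)].
(E_S−E_R)/(RT) = (15.4−51.4)×10³/(8.314×743) = -36000/6177 = -5.828.
k_R/k_S = (7.66×10^5/38600)·exp(-5.828) = 19.84 × 0.002945 = 0.0584.
Since E_R > E_S, raising the temperature improves selectivity toward R.

0.0584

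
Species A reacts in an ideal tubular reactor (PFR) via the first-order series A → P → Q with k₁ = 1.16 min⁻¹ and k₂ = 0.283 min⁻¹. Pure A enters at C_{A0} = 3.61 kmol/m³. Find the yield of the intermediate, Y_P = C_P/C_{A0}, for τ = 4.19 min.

The intermediate concentration in a first-order A→B→C sequence is C_P = k₁C_{A0}(e^(−k₁τ) − e^(−k₂τ))/(k₂−k₁).
e^(−k₁τ) = e^(−1.16×4.19) = e^(−4.860) = 0.007747; e^(−k₂τ) = e^(−1.186) = 0.3055.
C_P = 1.16×3.61/(0.283−1.16) × (0.007747−0.3055) = (-4.775)×(-0.2978) = 1.422 kmol/m³.
Y_P = C_P/C_{A0} = 1.422/3.61 = 0.394.

0.394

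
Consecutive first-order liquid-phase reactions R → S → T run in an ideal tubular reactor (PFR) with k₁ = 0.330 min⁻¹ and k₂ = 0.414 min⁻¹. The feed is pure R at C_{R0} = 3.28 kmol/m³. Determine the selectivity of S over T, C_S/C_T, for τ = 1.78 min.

2.15

For first-order series with pure R initially, C_S(τ) = k₁C_{R0}/(k₂−k₁)·(e^(−k₁τ) − e^(−k₂τ)).
e^(−k₁τ) = e^(−0.330×1.78) = e^(−0.5874) = 0.5558; e^(−k₂τ) = e^(−0.7369) = 0.4786.
C_S = 0.330×3.28/(0.414−0.330) × (0.5558−0.4786) = 12.89×0.07718 = 0.9946 kmol/m³.
C_R = C_{R0}e^(−k₁τ) = 1.823 kmol/m³, so C_T = C_{R0}−C_R−C_S = 0.4625 kmol/m³; C_S/C_T = 2.15.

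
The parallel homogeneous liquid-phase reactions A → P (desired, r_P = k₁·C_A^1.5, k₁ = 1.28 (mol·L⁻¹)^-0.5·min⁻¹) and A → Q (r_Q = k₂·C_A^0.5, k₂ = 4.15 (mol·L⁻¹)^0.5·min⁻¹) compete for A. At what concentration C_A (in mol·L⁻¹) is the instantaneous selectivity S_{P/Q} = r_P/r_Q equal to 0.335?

1.09 mol·L⁻¹

S_{P/Q} = (k₁/k₂)·C_A ⇒ C_A = S·k₂/k₁.
= 0.335×4.15/1.28 = 1.09 mol·L⁻¹.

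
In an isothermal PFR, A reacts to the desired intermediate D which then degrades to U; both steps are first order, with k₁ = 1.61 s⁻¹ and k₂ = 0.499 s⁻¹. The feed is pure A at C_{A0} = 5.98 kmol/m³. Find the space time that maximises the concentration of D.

Setting dC_D/dτ = 0 gives τ_opt = ln(k₂/k₁)/(k₂−k₁).
= ln(0.499/1.61)/(0.499−1.61) = ln(0.3099)/-1.111 = -1.171/-1.111 = 1.05 s.

1.05 s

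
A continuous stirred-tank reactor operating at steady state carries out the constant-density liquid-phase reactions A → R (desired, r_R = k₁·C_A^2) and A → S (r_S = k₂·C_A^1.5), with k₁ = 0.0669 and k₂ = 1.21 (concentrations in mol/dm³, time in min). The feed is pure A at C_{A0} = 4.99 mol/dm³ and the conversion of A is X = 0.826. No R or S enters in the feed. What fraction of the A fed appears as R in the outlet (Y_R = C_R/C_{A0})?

Exit C_A = C_{A0}(1−X) = 4.99×0.174 = 0.8683 mol/dm³.
A CSTR operates uniformly at the exit composition, giving r_R = 0.05043 and r_S = 0.9789 (each k·C_A^n at C_A = 0.8683).
Fraction of consumed A going to R: r_R/(r_R+r_S) = 0.04899.
C_R = 0.04899·C_{A0}·X = 0.04899×4.99×0.826 = 0.202 mol/dm³; Y_R = C_R/C_{A0} = 0.0405.

0.0405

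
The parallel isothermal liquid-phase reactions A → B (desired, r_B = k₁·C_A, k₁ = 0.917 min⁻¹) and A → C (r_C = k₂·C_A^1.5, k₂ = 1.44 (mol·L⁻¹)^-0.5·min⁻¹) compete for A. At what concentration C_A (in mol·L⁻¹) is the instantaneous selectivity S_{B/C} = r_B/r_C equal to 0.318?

S_{B/C} = (k₁/k₂)·C_A^-0.5 ⇒ C_A = (S·k₂/k₁)^(-2).
= (0.318×1.44/0.917)^(-2) = (0.4994)^(-2) = 4.01 mol·L⁻¹.

4.01 mol·L⁻¹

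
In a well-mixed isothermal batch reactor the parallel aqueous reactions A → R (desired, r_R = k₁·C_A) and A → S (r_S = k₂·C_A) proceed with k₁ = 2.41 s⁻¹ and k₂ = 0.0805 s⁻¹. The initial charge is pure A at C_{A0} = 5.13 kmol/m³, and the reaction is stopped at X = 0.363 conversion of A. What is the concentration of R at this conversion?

1.80 kmol/m³

C_A = C_{A0}(1−X) = 3.268 kmol/m³.
Both paths are first order in A, so the instantaneous fraction to R is constant: dC_R/d(−C_A) = k₁/(k₁+k₂) = 0.9677.
C_R = 0.9677·(C_{A0}−C_A) = 0.9677×1.862 = 1.80 kmol/m³.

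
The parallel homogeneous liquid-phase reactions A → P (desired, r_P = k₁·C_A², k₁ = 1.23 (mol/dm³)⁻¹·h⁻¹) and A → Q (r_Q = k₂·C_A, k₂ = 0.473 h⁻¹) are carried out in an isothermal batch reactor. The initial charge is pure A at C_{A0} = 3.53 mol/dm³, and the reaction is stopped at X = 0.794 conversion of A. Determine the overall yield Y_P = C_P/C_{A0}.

C_A = C_{A0}(1−X) = 0.7272 mol/dm³.
Along a PFR/batch, dC_Q/dC_A = −r_Q/(r_P+r_Q) = −k₂/(k₂+k₁·C_A).
Integrating from C_{A0} to C_A: C_Q = (0.473/1.23)·ln[(0.473+1.23·3.53)/(0.473+1.23·0.727)] = 0.3846·ln(4.815/1.367) = 0.4841 mol/dm³.
Then C_P = (C_{A0}−C_A) − C_Q = 2.803 − 0.4841 = 2.319 mol/dm³.
Y_P = C_P/C_{A0} = 2.319/3.53 = 0.657.

0.657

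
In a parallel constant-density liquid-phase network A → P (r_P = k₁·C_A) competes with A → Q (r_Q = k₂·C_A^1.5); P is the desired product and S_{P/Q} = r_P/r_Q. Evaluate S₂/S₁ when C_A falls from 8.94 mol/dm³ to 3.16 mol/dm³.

S_{P/Q} = (k₁/k₂)·C_A^-0.5, so S₂/S₁ = (C_{A,2}/C_{A,1})^-0.5.
= (3.16/8.94)^(-0.5) = (0.3535)^(-0.5) = 1.68.
Selectivity toward P rises as C_A falls — low-concentration operation is favoured.

1.68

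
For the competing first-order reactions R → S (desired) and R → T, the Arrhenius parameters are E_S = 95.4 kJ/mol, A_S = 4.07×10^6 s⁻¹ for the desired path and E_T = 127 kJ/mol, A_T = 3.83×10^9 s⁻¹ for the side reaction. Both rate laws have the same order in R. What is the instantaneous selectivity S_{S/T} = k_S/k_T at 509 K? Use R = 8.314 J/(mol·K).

Since both paths have the same order in R, the concentration cancels and S_{S/T} = k_S/k_T = (A_S/A_T)·exp[(E_T−E_S)/(RT)].
(E_T−E_S)/(RT) = (127−95.4)×10³/(8.314×509) = 31600/4232 = 7.467.
k_S/k_T = (4.07×10^6/3.83×10^9)·exp(7.467) = 0.001063 × 1750 = 1.86.

1.86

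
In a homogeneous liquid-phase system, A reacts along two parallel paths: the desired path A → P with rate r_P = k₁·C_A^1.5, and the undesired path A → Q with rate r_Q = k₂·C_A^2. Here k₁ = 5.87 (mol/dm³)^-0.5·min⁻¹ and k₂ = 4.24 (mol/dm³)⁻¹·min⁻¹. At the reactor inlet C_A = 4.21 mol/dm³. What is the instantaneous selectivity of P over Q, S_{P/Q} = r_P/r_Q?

S_{P/Q} = r_P/r_Q = (k₁·C_A^1.5)/(k₂·C_A^2) = (k₁/k₂)·C_A^-0.5.
= (5.87×4.210^1.5) / (4.24×4.210^2) = 50.71/75.15 = 0.675.

0.675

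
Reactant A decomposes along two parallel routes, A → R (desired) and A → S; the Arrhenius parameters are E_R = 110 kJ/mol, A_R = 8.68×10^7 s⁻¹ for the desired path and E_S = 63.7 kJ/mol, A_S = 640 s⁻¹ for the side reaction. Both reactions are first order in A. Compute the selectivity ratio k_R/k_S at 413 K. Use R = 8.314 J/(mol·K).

0.189

k_R/k_S = (A_R/A_S)·exp[−(E_R−E_S)/(RT)] = (A_R/A_S)·exp[(E_S−E_R)/(RT)].
(E_S−E_R)/(RT) = (63.7−110)×10³/(8.314×413) = -46300/3434 = -13.48.
k_R/k_S = (8.68×10^7/640)·exp(-13.48) = 1.356×10^5 × 1.393×10^-6 = 0.189.
Since E_R > E_S, raising the temperature improves selectivity toward R.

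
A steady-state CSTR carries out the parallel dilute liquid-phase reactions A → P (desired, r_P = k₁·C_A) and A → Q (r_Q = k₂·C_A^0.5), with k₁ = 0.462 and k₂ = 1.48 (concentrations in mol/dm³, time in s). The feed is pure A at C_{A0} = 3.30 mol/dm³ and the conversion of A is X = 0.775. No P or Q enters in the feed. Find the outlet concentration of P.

Exit C_A = C_{A0}(1−X) = 3.30×0.225 = 0.7425 mol/dm³.
Rates in a CSTR are evaluated at the outlet concentration: r_P = 0.462×0.7425 = 0.3430, r_Q = 1.48×0.7425^0.5 = 1.275.
Fraction of consumed A going to P: r_P/(r_P+r_Q) = 0.2120.
C_P = 0.2120·C_{A0}·X = 0.2120×3.30×0.775 = 0.542 mol/dm³.

0.542 mol/dm³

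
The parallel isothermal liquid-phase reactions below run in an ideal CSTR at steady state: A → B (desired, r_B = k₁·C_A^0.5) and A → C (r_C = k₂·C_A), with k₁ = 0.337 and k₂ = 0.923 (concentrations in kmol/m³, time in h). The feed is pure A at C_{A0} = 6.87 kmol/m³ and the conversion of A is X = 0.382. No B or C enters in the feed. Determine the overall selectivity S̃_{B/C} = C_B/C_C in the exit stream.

0.177

Exit C_A = C_{A0}(1−X) = 6.87×0.618 = 4.246 kmol/m³.
In a CSTR the entire volume is at exit conditions, so r_B = 0.337×4.246^0.5 = 0.6944 and r_C = 0.923×4.246 = 3.919.
Overall selectivity = C_B/C_C = r_Bτ/(r_Cτ) = r_B/r_C = 0.177.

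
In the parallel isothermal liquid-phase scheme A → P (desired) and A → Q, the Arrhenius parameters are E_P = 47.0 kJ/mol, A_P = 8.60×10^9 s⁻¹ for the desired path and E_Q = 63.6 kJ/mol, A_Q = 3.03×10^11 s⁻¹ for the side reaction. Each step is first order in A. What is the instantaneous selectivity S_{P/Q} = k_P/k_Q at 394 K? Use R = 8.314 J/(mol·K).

4.51

With equal orders, S_{P/Q} = k_P/k_Q = (A_P/A_Q)·exp[(E_Q−E_P)/(RT)].
(E_Q−E_P)/(RT) = (63.6−47.0)×10³/(8.314×394) = 16600/3276 = 5.068.
k_P/k_Q = (8.60×10^9/3.03×10^11)·exp(5.068) = 0.02838 × 158.8 = 4.51.
Since E_P < E_Q, lowering the temperature improves selectivity toward P.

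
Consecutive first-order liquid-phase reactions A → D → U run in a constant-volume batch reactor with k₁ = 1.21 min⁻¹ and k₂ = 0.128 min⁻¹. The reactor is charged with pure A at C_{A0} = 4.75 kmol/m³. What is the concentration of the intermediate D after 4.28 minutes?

The intermediate concentration in a first-order A→B→C sequence is C_D = k₁C_{A0}(e^(−k₁t) − e^(−k₂t))/(k₂−k₁).
e^(−k₁t) = e^(−1.21×4.28) = e^(−5.179) = 0.005635; e^(−k₂t) = e^(−0.5478) = 0.5782.
C_D = 1.21×4.75/(0.128−1.21) × (0.005635−0.5782) = (-5.312)×(-0.5726) = 3.041 kmol/m³.

3.04 kmol/m³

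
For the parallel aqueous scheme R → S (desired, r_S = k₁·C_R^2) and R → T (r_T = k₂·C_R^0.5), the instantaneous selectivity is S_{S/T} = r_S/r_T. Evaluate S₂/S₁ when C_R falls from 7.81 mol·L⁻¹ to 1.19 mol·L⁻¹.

0.0595

S_{S/T} = (k₁/k₂)·C_R^1.5, so S₂/S₁ = (C_{R,2}/C_{R,1})^1.5.
= (1.19/7.81)^1.5 = (0.1524)^1.5 = 0.0595.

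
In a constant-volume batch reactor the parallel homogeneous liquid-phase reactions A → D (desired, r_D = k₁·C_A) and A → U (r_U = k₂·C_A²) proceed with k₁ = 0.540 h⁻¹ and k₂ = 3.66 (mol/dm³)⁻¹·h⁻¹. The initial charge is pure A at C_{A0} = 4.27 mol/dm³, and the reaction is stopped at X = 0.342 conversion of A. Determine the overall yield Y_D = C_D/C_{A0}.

0.0139

C_A = C_{A0}(1−X) = 2.810 mol/dm³.
Along a PFR/batch, dC_D/dC_A = −r_D/(r_D+r_U) = −k₁/(k₁+k₂·C_A).
Integrating from C_{A0} to C_A: C_D = (0.540/3.66)·ln[(0.540+3.66·4.27)/(0.540+3.66·2.81)] = 0.1475·ln(16.17/10.82) = 0.05921 mol/dm³.
Y_D = C_D/C_{A0} = 0.05921/4.27 = 0.0139.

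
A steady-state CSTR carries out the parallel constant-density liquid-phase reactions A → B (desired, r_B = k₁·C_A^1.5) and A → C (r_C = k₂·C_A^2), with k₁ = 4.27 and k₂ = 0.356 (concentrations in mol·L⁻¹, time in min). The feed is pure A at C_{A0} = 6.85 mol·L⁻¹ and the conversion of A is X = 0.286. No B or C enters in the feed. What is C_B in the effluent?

1.65 mol·L⁻¹

Exit C_A = C_{A0}(1−X) = 6.85×0.714 = 4.891 mol·L⁻¹.
Rates in a CSTR are evaluated at the outlet concentration: r_B = 4.27×4.891^1.5 = 46.19, r_C = 0.356×4.891^2 = 8.516.
Fraction of consumed A going to B: r_B/(r_B+r_C) = 0.8443.
C_B = 0.8443·C_{A0}·X = 0.8443×6.85×0.286 = 1.65 mol·L⁻¹.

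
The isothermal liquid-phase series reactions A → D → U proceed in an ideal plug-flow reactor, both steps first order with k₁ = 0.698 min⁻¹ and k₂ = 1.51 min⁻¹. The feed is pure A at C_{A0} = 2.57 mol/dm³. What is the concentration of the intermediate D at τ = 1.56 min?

0.534 mol/dm³

The intermediate concentration in a first-order A→B→C sequence is C_D = k₁C_{A0}(e^(−k₁τ) − e^(−k₂τ))/(k₂−k₁).
e^(−k₁τ) = e^(−0.698×1.56) = e^(−1.089) = 0.3366; e^(−k₂τ) = e^(−2.356) = 0.09484.
C_D = 0.698×2.57/(1.51−0.698) × (0.3366−0.09484) = 2.209×0.2418 = 0.5341 mol/dm³.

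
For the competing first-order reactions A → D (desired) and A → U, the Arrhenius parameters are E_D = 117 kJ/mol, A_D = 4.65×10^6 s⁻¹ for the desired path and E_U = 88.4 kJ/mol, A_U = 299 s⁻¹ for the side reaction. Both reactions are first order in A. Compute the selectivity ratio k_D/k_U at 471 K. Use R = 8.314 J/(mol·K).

k_D/k_U = (A_D/A_U)·exp[−(E_D−E_U)/(RT)] = (A_D/A_U)·exp[(E_U−E_D)/(RT)].
(E_U−E_D)/(RT) = (88.4−117)×10³/(8.314×471) = -28600/3916 = -7.304.
k_D/k_U = (4.65×10^6/299)·exp(-7.304) = 15552 × 6.731×10^-4 = 10.5.

10.5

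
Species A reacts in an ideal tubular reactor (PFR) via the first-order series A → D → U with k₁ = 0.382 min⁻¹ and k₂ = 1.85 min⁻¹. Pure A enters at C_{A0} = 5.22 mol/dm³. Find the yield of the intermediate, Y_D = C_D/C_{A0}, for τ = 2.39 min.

0.101

The intermediate concentration in a first-order A→B→C sequence is C_D = k₁C_{A0}(e^(−k₁τ) − e^(−k₂τ))/(k₂−k₁).
e^(−k₁τ) = e^(−0.382×2.39) = e^(−0.9130) = 0.4013; e^(−k₂τ) = e^(−4.422) = 0.01202.
C_D = 0.382×5.22/(1.85−0.382) × (0.4013−0.01202) = 1.358×0.3893 = 0.5288 mol/dm³.
Y_D = C_D/C_{A0} = 0.5288/5.22 = 0.101.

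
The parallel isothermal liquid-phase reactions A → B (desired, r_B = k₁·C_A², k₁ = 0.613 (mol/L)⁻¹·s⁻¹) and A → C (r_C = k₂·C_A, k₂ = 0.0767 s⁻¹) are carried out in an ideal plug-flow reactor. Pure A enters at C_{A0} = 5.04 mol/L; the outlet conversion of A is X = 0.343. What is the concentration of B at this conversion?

1.68 mol/L

C_A = C_{A0}(1−X) = 3.311 mol/L.
Along a PFR/batch, dC_C/dC_A = −r_C/(r_B+r_C) = −k₂/(k₂+k₁·C_A).
Integrating from C_{A0} to C_A: C_C = (0.0767/0.613)·ln[(0.0767+0.613·5.04)/(0.0767+0.613·3.31)] = 0.1251·ln(3.166/2.107) = 0.05099 mol/L.
Then C_B = (C_{A0}−C_A) − C_C = 1.729 − 0.05099 = 1.678 mol/L.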